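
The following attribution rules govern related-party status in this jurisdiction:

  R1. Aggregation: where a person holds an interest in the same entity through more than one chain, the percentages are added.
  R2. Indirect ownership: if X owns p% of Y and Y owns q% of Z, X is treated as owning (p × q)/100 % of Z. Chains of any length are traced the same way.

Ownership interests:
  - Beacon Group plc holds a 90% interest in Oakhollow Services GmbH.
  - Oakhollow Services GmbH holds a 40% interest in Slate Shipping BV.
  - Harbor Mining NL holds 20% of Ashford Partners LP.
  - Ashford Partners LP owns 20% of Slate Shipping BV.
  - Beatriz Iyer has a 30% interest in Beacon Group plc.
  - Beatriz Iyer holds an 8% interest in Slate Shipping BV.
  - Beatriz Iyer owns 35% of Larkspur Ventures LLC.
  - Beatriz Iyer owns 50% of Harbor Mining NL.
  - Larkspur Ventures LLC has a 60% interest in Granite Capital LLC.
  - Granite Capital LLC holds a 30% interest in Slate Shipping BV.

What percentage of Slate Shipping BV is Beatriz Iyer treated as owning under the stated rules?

Chain via Harbor Mining NL → Ashford Partners LP (R2): 50% × 20% × 20% = 2% of Slate Shipping BV.
Chain via Beacon Group plc → Oakhollow Services GmbH (R2): 30% × 90% × 40% = 10.8% of Slate Shipping BV.
Chain via Larkspur Ventures LLC → Granite Capital LLC (R2): 35% × 60% × 30% = 6.3% of Slate Shipping BV.
Direct interest in Slate Shipping BV: 8%.
Aggregating (R1): 2% + 10.8% + 6.3% + 8% = 27.1%.

27.1%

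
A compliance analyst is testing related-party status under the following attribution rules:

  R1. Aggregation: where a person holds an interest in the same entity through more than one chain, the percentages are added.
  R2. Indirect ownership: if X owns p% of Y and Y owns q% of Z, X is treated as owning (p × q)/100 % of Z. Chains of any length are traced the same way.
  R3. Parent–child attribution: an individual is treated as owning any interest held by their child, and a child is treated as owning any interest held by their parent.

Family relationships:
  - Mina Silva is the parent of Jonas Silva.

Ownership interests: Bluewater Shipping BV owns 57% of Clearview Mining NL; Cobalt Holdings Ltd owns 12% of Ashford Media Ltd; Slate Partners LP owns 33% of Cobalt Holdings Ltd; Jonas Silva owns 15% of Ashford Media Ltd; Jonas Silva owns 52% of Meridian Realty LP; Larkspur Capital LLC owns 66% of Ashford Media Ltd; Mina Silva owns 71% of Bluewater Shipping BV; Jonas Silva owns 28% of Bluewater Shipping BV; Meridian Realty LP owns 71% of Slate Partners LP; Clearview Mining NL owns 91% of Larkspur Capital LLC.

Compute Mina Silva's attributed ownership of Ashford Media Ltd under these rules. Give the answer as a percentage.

By parent–child attribution (R3), Mina Silva is treated as also owning Jonas Silva's interest in Bluewater Shipping BV, giving 71% + 28% = 99%.
By parent–child attribution (R3), Mina Silva is treated as owning Jonas Silva's 52% interest in Meridian Realty LP.
By parent–child attribution (R3), Mina Silva is treated as owning Jonas Silva's 15% interest in Ashford Media Ltd.
Chain via Bluewater Shipping BV → Clearview Mining NL → Larkspur Capital LLC (R2): 99% × 57% × 91% × 66% = 33.891858% of Ashford Media Ltd.
Chain via Meridian Realty LP → Slate Partners LP → Cobalt Holdings Ltd (R2): 52% × 71% × 33% × 12% = 1.462032% of Ashford Media Ltd.
Direct interest in Ashford Media Ltd: 15%.
Aggregating (R1): 33.891858% + 1.462032% + 15% = 50.35389%.

50.35389%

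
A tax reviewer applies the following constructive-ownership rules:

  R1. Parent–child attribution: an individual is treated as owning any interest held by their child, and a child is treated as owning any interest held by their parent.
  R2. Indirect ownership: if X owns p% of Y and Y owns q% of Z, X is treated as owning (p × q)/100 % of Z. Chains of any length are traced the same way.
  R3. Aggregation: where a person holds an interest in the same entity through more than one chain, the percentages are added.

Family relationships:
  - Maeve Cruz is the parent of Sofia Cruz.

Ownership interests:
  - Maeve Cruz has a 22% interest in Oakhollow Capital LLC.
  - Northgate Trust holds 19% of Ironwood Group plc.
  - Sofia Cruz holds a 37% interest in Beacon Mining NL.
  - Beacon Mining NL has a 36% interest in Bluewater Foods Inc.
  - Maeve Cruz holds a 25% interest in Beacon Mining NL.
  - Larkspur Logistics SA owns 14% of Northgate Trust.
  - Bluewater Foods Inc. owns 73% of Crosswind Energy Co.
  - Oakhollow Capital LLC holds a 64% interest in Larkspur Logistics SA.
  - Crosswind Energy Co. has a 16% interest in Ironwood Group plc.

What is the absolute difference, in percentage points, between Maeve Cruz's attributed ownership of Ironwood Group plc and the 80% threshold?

By parent–child attribution (R1), Maeve Cruz is treated as also owning Sofia Cruz's interest in Beacon Mining NL, giving 25% + 37% = 62%.
Chain via Beacon Mining NL → Bluewater Foods Inc. → Crosswind Energy Co. (R2): 62% × 36% × 73% × 16% = 2.606976% of Ironwood Group plc.
Chain via Oakhollow Capital LLC → Larkspur Logistics SA → Northgate Trust (R2): 22% × 64% × 14% × 19% = 0.374528% of Ironwood Group plc.
Aggregating (R3): 2.606976% + 0.374528% = 2.981504%.
2.981504% falls short of the 80% threshold by 77.018496 percentage points.

77.018496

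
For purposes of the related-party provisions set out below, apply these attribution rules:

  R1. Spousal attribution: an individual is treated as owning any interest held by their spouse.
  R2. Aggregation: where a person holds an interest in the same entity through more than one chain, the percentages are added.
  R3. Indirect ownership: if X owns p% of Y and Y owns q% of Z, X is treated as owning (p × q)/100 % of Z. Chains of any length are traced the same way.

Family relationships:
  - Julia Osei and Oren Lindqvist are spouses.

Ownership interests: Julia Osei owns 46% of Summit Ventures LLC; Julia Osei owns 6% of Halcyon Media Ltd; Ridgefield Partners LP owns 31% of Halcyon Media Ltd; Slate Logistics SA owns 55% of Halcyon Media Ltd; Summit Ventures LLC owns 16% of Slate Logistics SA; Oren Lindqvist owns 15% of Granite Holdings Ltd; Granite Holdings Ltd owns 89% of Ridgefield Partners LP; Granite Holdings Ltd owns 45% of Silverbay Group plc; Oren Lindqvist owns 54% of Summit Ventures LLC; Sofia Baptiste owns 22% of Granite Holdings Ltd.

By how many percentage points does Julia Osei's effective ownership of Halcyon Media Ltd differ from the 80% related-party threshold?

By spousal attribution (R1), Julia Osei is treated as also owning Oren Lindqvist's interest in Summit Ventures LLC, giving 46% + 54% = 100%.
By spousal attribution (R1), Julia Osei is treated as owning Oren Lindqvist's 15% interest in Granite Holdings Ltd.
Chain via Summit Ventures LLC → Slate Logistics SA (R3): 100% × 16% × 55% = 8.8% of Halcyon Media Ltd.
Direct interest in Halcyon Media Ltd: 6%.
Chain via Granite Holdings Ltd → Ridgefield Partners LP (R3): 15% × 89% × 31% = 4.1385% of Halcyon Media Ltd.
Aggregating (R2): 8.8% + 6% + 4.1385% = 18.9385%.
18.9385% falls short of the 80% threshold by 61.0615 percentage points.

61.0615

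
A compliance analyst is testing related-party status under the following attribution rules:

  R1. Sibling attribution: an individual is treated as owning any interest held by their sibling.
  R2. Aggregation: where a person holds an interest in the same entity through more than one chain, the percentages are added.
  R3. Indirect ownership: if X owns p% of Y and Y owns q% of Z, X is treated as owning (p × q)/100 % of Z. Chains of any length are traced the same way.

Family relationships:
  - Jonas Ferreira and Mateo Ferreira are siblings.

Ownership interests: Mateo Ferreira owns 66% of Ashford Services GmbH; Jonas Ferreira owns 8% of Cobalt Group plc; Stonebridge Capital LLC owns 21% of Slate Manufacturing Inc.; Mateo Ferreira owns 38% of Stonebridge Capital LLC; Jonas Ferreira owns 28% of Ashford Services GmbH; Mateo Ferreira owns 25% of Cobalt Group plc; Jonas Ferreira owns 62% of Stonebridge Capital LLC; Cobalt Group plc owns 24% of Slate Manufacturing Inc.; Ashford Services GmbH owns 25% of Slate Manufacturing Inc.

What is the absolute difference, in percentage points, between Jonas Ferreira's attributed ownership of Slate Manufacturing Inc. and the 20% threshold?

By sibling attribution (R1), Jonas Ferreira is treated as also owning Mateo Ferreira's interest in Stonebridge Capital LLC, giving 62% + 38% = 100%.
By sibling attribution (R1), Jonas Ferreira is treated as also owning Mateo Ferreira's interest in Ashford Services GmbH, giving 28% + 66% = 94%.
By sibling attribution (R1), Jonas Ferreira is treated as also owning Mateo Ferreira's interest in Cobalt Group plc, giving 8% + 25% = 33%.
Chain via Stonebridge Capital LLC (R3): 100% × 21% = 21% of Slate Manufacturing Inc.
Chain via Ashford Services GmbH (R3): 94% × 25% = 23.5% of Slate Manufacturing Inc.
Chain via Cobalt Group plc (R3): 33% × 24% = 7.92% of Slate Manufacturing Inc.
Aggregating (R2): 21% + 23.5% + 7.92% = 52.42%.
52.42% exceeds the 20% threshold by 32.42 percentage points.

32.42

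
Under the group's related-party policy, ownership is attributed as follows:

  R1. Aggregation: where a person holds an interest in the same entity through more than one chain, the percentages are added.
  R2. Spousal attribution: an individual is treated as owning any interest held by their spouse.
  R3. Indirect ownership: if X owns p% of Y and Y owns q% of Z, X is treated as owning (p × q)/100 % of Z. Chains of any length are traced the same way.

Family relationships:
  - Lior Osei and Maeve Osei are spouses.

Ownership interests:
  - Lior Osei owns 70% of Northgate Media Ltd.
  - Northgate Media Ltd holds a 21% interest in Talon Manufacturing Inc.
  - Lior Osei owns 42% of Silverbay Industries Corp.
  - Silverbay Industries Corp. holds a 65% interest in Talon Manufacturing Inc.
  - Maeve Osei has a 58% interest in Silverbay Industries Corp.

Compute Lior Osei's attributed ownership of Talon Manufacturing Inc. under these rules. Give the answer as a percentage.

79.7%

By spousal attribution (R2), Lior Osei is treated as also owning Maeve Osei's interest in Silverbay Industries Corp, giving 42% + 58% = 100%.
Chain via Silverbay Industries Corp. (R3): 100% × 65% = 65% of Talon Manufacturing Inc.
Chain via Northgate Media Ltd (R3): 70% × 21% = 14.7% of Talon Manufacturing Inc.
Aggregating (R1): 65% + 14.7% = 79.7%.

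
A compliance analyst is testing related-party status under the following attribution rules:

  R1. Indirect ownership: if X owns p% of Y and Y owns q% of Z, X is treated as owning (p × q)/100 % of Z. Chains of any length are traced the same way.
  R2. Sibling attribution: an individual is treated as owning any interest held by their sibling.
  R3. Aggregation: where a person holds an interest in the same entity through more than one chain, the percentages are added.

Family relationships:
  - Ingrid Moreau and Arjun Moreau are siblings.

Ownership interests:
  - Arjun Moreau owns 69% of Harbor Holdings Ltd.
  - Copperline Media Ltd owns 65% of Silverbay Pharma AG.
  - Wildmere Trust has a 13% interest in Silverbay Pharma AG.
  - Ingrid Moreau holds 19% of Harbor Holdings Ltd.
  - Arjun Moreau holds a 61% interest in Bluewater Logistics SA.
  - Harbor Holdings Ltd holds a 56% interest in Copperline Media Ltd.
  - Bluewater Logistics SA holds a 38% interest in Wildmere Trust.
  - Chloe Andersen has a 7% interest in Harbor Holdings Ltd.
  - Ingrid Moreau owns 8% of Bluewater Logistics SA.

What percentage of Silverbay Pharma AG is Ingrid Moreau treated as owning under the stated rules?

35.4406%

By sibling attribution (R2), Ingrid Moreau is treated as also owning Arjun Moreau's interest in Harbor Holdings Ltd, giving 19% + 69% = 88%.
By sibling attribution (R2), Ingrid Moreau is treated as also owning Arjun Moreau's interest in Bluewater Logistics SA, giving 8% + 61% = 69%.
Chain via Harbor Holdings Ltd → Copperline Media Ltd (R1): 88% × 56% × 65% = 32.032% of Silverbay Pharma AG.
Chain via Bluewater Logistics SA → Wildmere Trust (R1): 69% × 38% × 13% = 3.4086% of Silverbay Pharma AG.
Aggregating (R3): 32.032% + 3.4086% = 35.4406%.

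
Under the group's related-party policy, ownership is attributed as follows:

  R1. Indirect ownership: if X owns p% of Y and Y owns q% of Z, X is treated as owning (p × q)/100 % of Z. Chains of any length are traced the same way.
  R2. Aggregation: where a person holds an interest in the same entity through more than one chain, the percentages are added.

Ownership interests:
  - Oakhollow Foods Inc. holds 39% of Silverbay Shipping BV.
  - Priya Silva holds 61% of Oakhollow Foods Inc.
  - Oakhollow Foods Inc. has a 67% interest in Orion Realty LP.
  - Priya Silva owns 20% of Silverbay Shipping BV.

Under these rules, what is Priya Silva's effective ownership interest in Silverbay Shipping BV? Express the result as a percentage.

43.79%

Chain via Oakhollow Foods Inc. (R1): 61% × 39% = 23.79% of Silverbay Shipping BV.
Direct interest in Silverbay Shipping BV: 20%.
Aggregating (R2): 23.79% + 20% = 43.79%.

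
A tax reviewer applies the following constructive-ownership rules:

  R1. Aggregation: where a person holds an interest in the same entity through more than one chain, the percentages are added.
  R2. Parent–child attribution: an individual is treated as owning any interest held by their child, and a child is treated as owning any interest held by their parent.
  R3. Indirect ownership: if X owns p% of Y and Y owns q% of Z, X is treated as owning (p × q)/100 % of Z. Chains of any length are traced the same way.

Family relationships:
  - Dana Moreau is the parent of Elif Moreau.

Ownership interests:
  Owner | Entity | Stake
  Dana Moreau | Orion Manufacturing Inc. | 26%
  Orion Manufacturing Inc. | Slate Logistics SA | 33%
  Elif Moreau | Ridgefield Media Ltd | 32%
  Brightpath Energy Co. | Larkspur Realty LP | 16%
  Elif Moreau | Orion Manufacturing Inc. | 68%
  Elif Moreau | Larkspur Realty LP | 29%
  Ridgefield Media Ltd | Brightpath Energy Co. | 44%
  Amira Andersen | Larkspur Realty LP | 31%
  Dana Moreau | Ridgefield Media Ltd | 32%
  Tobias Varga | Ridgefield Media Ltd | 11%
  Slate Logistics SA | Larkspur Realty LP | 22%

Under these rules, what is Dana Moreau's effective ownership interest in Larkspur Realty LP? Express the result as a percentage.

40.33%

By parent–child attribution (R2), Dana Moreau is treated as also owning Elif Moreau's interest in Orion Manufacturing Inc, giving 26% + 68% = 94%.
By parent–child attribution (R2), Dana Moreau is treated as also owning Elif Moreau's interest in Ridgefield Media Ltd, giving 32% + 32% = 64%.
By parent–child attribution (R2), Dana Moreau is treated as owning Elif Moreau's 29% interest in Larkspur Realty LP.
Chain via Orion Manufacturing Inc. → Slate Logistics SA (R3): 94% × 33% × 22% = 6.8244% of Larkspur Realty LP.
Chain via Ridgefield Media Ltd → Brightpath Energy Co. (R3): 64% × 44% × 16% = 4.5056% of Larkspur Realty LP.
Direct interest in Larkspur Realty LP: 29%.
Aggregating (R1): 6.8244% + 4.5056% + 29% = 40.33%.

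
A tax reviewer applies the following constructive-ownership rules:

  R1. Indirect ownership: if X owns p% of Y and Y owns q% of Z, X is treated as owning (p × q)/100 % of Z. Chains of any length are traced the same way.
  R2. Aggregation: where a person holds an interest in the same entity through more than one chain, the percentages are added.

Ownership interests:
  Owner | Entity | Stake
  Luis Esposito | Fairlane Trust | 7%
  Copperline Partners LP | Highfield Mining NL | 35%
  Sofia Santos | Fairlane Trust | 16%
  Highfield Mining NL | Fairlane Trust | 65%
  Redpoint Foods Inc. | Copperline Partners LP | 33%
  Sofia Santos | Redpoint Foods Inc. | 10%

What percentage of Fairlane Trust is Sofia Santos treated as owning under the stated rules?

Chain via Redpoint Foods Inc. → Copperline Partners LP → Highfield Mining NL (R1): 10% × 33% × 35% × 65% = 0.75075% of Fairlane Trust.
Direct interest in Fairlane Trust: 16%.
Aggregating (R2): 0.75075% + 16% = 16.75075%.

16.75075%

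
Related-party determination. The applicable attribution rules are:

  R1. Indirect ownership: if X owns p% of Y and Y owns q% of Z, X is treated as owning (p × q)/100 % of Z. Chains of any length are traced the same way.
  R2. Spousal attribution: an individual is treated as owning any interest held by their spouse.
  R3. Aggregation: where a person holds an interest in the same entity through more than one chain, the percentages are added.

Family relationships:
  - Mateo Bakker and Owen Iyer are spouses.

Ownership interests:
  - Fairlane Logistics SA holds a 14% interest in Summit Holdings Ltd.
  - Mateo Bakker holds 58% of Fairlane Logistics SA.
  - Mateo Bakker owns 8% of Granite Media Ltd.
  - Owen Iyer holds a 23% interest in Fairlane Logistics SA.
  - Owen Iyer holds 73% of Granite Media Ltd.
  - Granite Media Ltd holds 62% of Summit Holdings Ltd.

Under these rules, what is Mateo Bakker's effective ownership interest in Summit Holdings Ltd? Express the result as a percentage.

61.56%

By spousal attribution (R2), Mateo Bakker is treated as also owning Owen Iyer's interest in Fairlane Logistics SA, giving 58% + 23% = 81%.
By spousal attribution (R2), Mateo Bakker is treated as also owning Owen Iyer's interest in Granite Media Ltd, giving 8% + 73% = 81%.
Chain via Fairlane Logistics SA (R1): 81% × 14% = 11.34% of Summit Holdings Ltd.
Chain via Granite Media Ltd (R1): 81% × 62% = 50.22% of Summit Holdings Ltd.
Aggregating (R3): 11.34% + 50.22% = 61.56%.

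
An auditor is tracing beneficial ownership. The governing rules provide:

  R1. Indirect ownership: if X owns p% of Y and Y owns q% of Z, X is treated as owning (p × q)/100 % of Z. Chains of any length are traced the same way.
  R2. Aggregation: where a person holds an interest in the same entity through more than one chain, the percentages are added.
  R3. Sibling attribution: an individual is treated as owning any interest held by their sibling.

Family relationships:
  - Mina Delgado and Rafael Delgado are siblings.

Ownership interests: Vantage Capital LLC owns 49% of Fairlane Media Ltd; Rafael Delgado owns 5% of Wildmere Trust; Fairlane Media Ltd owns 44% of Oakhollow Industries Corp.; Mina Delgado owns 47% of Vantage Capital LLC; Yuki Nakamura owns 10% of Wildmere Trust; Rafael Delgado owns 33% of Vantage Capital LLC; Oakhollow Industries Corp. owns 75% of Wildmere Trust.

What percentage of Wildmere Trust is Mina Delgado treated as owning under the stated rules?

17.936%

By sibling attribution (R3), Mina Delgado is treated as also owning Rafael Delgado's interest in Vantage Capital LLC, giving 47% + 33% = 80%.
By sibling attribution (R3), Mina Delgado is treated as owning Rafael Delgado's 5% interest in Wildmere Trust.
Chain via Vantage Capital LLC → Fairlane Media Ltd → Oakhollow Industries Corp. (R1): 80% × 49% × 44% × 75% = 12.936% of Wildmere Trust.
Direct interest in Wildmere Trust: 5%.
Aggregating (R2): 12.936% + 5% = 17.936%.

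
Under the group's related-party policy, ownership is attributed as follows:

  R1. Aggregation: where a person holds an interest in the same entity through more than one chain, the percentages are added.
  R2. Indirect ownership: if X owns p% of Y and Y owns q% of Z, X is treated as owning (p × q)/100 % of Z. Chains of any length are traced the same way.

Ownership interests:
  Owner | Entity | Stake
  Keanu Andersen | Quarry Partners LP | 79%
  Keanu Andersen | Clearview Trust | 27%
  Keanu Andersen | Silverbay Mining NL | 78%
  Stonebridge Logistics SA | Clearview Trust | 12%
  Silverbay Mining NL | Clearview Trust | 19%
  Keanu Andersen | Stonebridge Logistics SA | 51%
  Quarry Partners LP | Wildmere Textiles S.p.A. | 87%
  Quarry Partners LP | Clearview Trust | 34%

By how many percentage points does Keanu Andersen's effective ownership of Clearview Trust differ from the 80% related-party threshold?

5.2

Chain via Quarry Partners LP (R2): 79% × 34% = 26.86% of Clearview Trust.
Chain via Stonebridge Logistics SA (R2): 51% × 12% = 6.12% of Clearview Trust.
Chain via Silverbay Mining NL (R2): 78% × 19% = 14.82% of Clearview Trust.
Direct interest in Clearview Trust: 27%.
Aggregating (R1): 26.86% + 6.12% + 14.82% + 27% = 74.8%.
74.8% falls short of the 80% threshold by 5.2 percentage points.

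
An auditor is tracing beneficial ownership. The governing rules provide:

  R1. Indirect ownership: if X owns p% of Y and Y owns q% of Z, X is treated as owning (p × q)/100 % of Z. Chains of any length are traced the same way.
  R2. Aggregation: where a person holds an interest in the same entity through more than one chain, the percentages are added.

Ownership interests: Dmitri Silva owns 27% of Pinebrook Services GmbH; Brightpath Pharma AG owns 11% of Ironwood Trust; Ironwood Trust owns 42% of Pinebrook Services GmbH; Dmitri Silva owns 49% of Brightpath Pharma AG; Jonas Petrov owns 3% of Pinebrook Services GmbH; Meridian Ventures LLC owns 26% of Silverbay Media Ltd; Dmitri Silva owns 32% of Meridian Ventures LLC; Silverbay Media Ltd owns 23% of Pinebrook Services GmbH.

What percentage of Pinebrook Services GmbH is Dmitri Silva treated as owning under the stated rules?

31.1774%

Chain via Brightpath Pharma AG → Ironwood Trust (R1): 49% × 11% × 42% = 2.2638% of Pinebrook Services GmbH.
Chain via Meridian Ventures LLC → Silverbay Media Ltd (R1): 32% × 26% × 23% = 1.9136% of Pinebrook Services GmbH.
Direct interest in Pinebrook Services GmbH: 27%.
Aggregating (R2): 2.2638% + 1.9136% + 27% = 31.1774%.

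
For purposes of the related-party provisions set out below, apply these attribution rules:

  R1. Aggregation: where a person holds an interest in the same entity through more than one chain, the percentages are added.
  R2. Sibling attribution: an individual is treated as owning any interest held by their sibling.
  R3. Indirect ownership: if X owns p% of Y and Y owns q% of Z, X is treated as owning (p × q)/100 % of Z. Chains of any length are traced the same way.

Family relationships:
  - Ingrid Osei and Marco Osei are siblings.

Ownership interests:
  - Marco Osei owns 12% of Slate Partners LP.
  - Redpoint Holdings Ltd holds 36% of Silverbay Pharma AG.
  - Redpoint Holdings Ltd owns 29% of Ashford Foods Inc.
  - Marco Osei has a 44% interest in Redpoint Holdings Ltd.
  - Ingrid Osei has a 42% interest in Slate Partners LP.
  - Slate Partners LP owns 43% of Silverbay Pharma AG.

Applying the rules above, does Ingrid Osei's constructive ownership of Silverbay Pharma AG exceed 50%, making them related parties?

By sibling attribution (R2), Ingrid Osei is treated as also owning Marco Osei's interest in Slate Partners LP, giving 42% + 12% = 54%.
By sibling attribution (R2), Ingrid Osei is treated as owning Marco Osei's 44% interest in Redpoint Holdings Ltd.
Chain via Slate Partners LP (R3): 54% × 43% = 23.22% of Silverbay Pharma AG.
Chain via Redpoint Holdings Ltd (R3): 44% × 36% = 15.84% of Silverbay Pharma AG.
Aggregating (R1): 23.22% + 15.84% = 39.06%.
39.06% does not exceed the 50% threshold, so Ingrid is not a related party to Silverbay Pharma AG.

No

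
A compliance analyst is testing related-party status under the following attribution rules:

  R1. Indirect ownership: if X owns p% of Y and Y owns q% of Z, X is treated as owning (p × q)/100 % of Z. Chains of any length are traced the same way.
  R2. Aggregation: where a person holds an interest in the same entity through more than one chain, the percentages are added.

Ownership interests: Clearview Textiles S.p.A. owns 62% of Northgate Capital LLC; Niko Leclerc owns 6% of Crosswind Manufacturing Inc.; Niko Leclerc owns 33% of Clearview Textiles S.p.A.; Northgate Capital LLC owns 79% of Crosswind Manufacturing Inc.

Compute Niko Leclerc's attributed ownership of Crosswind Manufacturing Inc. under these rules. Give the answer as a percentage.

Chain via Clearview Textiles S.p.A. → Northgate Capital LLC (R1): 33% × 62% × 79% = 16.1634% of Crosswind Manufacturing Inc.
Direct interest in Crosswind Manufacturing Inc: 6%.
Aggregating (R2): 16.1634% + 6% = 22.1634%.

22.1634%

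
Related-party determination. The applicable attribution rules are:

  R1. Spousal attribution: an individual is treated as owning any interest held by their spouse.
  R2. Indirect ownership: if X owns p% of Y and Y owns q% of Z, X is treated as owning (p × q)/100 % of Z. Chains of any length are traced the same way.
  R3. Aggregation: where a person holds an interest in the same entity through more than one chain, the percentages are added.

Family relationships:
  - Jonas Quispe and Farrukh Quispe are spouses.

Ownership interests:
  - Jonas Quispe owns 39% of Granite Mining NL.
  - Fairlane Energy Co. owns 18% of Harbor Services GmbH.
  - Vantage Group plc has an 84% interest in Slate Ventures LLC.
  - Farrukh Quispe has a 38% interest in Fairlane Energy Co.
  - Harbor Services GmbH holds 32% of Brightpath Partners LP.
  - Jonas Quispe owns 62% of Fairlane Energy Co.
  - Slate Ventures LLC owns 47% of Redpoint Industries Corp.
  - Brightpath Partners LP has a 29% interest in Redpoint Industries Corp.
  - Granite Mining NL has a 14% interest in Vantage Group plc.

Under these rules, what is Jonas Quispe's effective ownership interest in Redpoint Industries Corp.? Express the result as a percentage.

3.826008%

By spousal attribution (R1), Jonas Quispe is treated as also owning Farrukh Quispe's interest in Fairlane Energy Co, giving 62% + 38% = 100%.
Chain via Fairlane Energy Co. → Harbor Services GmbH → Brightpath Partners LP (R2): 100% × 18% × 32% × 29% = 1.6704% of Redpoint Industries Corp.
Chain via Granite Mining NL → Vantage Group plc → Slate Ventures LLC (R2): 39% × 14% × 84% × 47% = 2.155608% of Redpoint Industries Corp.
Aggregating (R3): 1.6704% + 2.155608% = 3.826008%.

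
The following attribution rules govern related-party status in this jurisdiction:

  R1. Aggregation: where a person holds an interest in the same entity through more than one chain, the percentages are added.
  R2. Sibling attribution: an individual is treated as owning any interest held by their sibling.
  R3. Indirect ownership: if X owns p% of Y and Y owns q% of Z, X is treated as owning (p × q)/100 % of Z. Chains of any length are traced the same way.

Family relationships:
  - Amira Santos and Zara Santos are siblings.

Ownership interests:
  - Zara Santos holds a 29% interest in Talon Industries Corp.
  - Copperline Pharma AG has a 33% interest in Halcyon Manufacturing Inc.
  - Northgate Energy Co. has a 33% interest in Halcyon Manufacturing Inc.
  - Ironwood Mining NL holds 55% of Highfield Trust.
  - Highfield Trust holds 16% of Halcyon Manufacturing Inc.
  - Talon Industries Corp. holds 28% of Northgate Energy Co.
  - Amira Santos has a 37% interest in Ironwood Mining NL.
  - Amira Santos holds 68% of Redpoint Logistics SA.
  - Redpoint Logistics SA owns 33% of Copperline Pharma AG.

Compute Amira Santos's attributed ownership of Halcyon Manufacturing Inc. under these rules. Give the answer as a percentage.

13.3408%

By sibling attribution (R2), Amira Santos is treated as owning Zara Santos's 29% interest in Talon Industries Corp.
Chain via Ironwood Mining NL → Highfield Trust (R3): 37% × 55% × 16% = 3.256% of Halcyon Manufacturing Inc.
Chain via Redpoint Logistics SA → Copperline Pharma AG (R3): 68% × 33% × 33% = 7.4052% of Halcyon Manufacturing Inc.
Chain via Talon Industries Corp. → Northgate Energy Co. (R3): 29% × 28% × 33% = 2.6796% of Halcyon Manufacturing Inc.
Aggregating (R1): 3.256% + 7.4052% + 2.6796% = 13.3408%.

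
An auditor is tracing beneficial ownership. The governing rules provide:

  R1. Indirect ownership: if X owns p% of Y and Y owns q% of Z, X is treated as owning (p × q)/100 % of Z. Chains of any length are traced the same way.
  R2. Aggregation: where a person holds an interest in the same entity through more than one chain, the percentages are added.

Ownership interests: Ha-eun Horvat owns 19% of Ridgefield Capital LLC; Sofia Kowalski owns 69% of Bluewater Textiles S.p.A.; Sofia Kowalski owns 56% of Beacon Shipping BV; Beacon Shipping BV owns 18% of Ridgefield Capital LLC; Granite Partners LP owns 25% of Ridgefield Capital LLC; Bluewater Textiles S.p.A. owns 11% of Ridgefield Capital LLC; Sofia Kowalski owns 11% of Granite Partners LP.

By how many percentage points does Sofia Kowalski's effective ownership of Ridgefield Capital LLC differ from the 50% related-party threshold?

29.58

Chain via Bluewater Textiles S.p.A. (R1): 69% × 11% = 7.59% of Ridgefield Capital LLC.
Chain via Granite Partners LP (R1): 11% × 25% = 2.75% of Ridgefield Capital LLC.
Chain via Beacon Shipping BV (R1): 56% × 18% = 10.08% of Ridgefield Capital LLC.
Aggregating (R2): 7.59% + 2.75% + 10.08% = 20.42%.
20.42% falls short of the 50% threshold by 29.58 percentage points.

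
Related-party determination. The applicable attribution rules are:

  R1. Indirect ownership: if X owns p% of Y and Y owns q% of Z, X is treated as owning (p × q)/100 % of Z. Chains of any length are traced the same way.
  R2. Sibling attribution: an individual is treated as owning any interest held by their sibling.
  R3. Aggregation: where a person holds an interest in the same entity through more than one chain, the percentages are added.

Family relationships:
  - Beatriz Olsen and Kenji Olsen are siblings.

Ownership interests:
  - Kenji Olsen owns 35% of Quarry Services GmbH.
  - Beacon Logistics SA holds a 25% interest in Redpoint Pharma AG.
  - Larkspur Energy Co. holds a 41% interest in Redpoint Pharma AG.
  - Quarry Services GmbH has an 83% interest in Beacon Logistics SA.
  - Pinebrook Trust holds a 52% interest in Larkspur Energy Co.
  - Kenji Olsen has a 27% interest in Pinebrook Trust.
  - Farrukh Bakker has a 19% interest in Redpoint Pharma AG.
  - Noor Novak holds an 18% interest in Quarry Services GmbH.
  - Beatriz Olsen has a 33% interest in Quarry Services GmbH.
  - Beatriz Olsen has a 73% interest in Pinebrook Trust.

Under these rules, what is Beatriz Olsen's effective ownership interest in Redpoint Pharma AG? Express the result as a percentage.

By sibling attribution (R2), Beatriz Olsen is treated as also owning Kenji Olsen's interest in Pinebrook Trust, giving 73% + 27% = 100%.
By sibling attribution (R2), Beatriz Olsen is treated as also owning Kenji Olsen's interest in Quarry Services GmbH, giving 33% + 35% = 68%.
Chain via Pinebrook Trust → Larkspur Energy Co. (R1): 100% × 52% × 41% = 21.32% of Redpoint Pharma AG.
Chain via Quarry Services GmbH → Beacon Logistics SA (R1): 68% × 83% × 25% = 14.11% of Redpoint Pharma AG.
Aggregating (R3): 21.32% + 14.11% = 35.43%.

35.43%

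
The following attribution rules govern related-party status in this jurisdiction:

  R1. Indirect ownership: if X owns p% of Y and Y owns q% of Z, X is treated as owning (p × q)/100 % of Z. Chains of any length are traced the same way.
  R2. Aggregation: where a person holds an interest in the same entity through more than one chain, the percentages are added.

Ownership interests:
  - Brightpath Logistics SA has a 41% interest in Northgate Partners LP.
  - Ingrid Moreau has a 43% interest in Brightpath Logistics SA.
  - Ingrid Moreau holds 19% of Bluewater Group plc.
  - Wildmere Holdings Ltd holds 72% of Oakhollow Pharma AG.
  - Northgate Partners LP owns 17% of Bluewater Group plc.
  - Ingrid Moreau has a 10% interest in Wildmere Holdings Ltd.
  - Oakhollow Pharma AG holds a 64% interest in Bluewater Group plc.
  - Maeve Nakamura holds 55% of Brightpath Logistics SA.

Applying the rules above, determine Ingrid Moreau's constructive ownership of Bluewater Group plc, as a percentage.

26.6051%

Chain via Wildmere Holdings Ltd → Oakhollow Pharma AG (R1): 10% × 72% × 64% = 4.608% of Bluewater Group plc.
Chain via Brightpath Logistics SA → Northgate Partners LP (R1): 43% × 41% × 17% = 2.9971% of Bluewater Group plc.
Direct interest in Bluewater Group plc: 19%.
Aggregating (R2): 4.608% + 2.9971% + 19% = 26.6051%.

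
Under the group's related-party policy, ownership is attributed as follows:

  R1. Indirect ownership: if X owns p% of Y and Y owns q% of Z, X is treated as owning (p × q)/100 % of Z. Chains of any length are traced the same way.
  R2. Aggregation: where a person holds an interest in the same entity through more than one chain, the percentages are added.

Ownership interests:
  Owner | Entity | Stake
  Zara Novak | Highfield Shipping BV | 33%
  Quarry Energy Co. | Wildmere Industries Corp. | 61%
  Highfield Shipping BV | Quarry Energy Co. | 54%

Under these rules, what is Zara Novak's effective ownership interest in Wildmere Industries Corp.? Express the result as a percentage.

Chain via Highfield Shipping BV → Quarry Energy Co. (R1): 33% × 54% × 61% = 10.8702% of Wildmere Industries Corp.

10.8702%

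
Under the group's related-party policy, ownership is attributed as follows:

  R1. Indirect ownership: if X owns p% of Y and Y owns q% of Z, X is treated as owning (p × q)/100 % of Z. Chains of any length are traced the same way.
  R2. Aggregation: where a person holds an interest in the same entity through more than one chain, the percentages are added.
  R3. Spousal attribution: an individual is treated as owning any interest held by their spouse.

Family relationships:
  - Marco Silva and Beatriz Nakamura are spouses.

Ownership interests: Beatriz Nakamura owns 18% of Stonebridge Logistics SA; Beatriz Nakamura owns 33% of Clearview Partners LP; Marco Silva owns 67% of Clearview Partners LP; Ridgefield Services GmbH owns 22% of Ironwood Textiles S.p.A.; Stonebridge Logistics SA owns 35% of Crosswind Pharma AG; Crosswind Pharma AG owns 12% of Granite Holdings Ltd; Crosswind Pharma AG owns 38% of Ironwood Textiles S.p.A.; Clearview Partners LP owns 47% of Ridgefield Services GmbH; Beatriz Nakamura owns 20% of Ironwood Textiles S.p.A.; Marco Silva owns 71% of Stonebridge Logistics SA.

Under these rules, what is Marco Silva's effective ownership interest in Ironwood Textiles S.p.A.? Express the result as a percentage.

42.177%

By spousal attribution (R3), Marco Silva is treated as also owning Beatriz Nakamura's interest in Clearview Partners LP, giving 67% + 33% = 100%.
By spousal attribution (R3), Marco Silva is treated as also owning Beatriz Nakamura's interest in Stonebridge Logistics SA, giving 71% + 18% = 89%.
By spousal attribution (R3), Marco Silva is treated as owning Beatriz Nakamura's 20% interest in Ironwood Textiles S.p.A.
Chain via Clearview Partners LP → Ridgefield Services GmbH (R1): 100% × 47% × 22% = 10.34% of Ironwood Textiles S.p.A.
Chain via Stonebridge Logistics SA → Crosswind Pharma AG (R1): 89% × 35% × 38% = 11.837% of Ironwood Textiles S.p.A.
Direct interest in Ironwood Textiles S.p.A: 20%.
Aggregating (R2): 10.34% + 11.837% + 20% = 42.177%.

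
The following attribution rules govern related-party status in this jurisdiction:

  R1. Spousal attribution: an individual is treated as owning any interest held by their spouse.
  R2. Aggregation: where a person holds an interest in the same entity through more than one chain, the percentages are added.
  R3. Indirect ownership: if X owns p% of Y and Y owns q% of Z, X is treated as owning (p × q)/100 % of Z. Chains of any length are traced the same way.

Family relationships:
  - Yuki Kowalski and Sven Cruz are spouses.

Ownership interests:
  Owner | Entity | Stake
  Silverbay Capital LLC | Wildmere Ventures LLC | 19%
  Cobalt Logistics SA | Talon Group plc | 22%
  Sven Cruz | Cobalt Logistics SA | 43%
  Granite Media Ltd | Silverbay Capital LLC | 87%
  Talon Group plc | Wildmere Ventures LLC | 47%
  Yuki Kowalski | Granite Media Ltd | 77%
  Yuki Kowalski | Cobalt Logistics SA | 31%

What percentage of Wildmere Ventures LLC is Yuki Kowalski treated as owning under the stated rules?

20.3797%

By spousal attribution (R1), Yuki Kowalski is treated as also owning Sven Cruz's interest in Cobalt Logistics SA, giving 31% + 43% = 74%.
Chain via Cobalt Logistics SA → Talon Group plc (R3): 74% × 22% × 47% = 7.6516% of Wildmere Ventures LLC.
Chain via Granite Media Ltd → Silverbay Capital LLC (R3): 77% × 87% × 19% = 12.7281% of Wildmere Ventures LLC.
Aggregating (R2): 7.6516% + 12.7281% = 20.3797%.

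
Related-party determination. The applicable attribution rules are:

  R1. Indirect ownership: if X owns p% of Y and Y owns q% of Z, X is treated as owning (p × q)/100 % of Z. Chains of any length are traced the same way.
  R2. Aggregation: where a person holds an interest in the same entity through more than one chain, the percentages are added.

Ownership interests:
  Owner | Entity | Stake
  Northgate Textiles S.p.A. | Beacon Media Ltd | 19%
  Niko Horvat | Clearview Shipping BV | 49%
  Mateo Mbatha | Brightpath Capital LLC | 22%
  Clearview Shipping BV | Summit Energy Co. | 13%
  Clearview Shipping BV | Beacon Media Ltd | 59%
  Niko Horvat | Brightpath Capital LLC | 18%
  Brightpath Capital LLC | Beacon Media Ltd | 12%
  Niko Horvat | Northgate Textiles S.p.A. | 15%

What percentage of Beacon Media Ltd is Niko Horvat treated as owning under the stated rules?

33.92%

Chain via Northgate Textiles S.p.A. (R1): 15% × 19% = 2.85% of Beacon Media Ltd.
Chain via Brightpath Capital LLC (R1): 18% × 12% = 2.16% of Beacon Media Ltd.
Chain via Clearview Shipping BV (R1): 49% × 59% = 28.91% of Beacon Media Ltd.
Aggregating (R2): 2.85% + 2.16% + 28.91% = 33.92%.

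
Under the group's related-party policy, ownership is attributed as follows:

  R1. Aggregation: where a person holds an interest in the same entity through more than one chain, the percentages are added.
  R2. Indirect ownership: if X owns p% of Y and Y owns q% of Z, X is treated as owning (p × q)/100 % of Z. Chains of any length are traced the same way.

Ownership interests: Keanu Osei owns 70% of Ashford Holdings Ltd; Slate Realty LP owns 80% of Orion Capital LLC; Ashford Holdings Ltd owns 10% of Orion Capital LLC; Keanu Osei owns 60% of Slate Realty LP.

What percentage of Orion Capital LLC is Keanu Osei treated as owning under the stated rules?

Chain via Ashford Holdings Ltd (R2): 70% × 10% = 7% of Orion Capital LLC.
Chain via Slate Realty LP (R2): 60% × 80% = 48% of Orion Capital LLC.
Aggregating (R1): 7% + 48% = 55%.

55%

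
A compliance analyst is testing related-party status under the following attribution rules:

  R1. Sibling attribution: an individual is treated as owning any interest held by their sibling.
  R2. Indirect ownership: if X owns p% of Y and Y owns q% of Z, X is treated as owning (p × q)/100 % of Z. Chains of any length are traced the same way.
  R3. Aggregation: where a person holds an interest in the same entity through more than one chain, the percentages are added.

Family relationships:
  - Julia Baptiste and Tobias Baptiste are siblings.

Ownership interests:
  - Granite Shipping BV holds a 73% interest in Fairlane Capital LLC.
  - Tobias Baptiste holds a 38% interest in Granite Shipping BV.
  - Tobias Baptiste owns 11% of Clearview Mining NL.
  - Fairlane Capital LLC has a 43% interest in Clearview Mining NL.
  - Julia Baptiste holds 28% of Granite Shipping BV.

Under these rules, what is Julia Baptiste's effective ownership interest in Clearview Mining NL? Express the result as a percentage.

By sibling attribution (R1), Julia Baptiste is treated as also owning Tobias Baptiste's interest in Granite Shipping BV, giving 28% + 38% = 66%.
By sibling attribution (R1), Julia Baptiste is treated as owning Tobias Baptiste's 11% interest in Clearview Mining NL.
Chain via Granite Shipping BV → Fairlane Capital LLC (R2): 66% × 73% × 43% = 20.7174% of Clearview Mining NL.
Direct interest in Clearview Mining NL: 11%.
Aggregating (R3): 20.7174% + 11% = 31.7174%.

31.7174%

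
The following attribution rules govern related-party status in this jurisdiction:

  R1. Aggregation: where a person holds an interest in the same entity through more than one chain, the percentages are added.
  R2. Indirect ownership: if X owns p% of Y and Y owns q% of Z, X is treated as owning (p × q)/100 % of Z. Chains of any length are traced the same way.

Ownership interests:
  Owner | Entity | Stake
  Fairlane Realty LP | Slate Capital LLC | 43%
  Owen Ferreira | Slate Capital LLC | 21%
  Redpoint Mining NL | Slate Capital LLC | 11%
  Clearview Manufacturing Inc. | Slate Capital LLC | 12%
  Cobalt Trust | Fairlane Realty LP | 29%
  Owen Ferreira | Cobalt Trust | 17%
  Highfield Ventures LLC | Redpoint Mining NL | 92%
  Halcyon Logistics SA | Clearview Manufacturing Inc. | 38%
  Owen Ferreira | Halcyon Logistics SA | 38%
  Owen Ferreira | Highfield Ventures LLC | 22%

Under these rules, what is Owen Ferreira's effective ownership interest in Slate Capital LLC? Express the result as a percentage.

27.0791%

Chain via Halcyon Logistics SA → Clearview Manufacturing Inc. (R2): 38% × 38% × 12% = 1.7328% of Slate Capital LLC.
Chain via Cobalt Trust → Fairlane Realty LP (R2): 17% × 29% × 43% = 2.1199% of Slate Capital LLC.
Chain via Highfield Ventures LLC → Redpoint Mining NL (R2): 22% × 92% × 11% = 2.2264% of Slate Capital LLC.
Direct interest in Slate Capital LLC: 21%.
Aggregating (R1): 1.7328% + 2.1199% + 2.2264% + 21% = 27.0791%.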